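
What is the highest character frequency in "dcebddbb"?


Input: dcebddbb
Character counts:
  'b': 3
  'c': 1
  'd': 3
  'e': 1
Maximum frequency: 3

3


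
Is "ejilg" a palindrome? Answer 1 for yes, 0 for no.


Input: ejilg
Reversed: glije
  Compare pos 0 ('e') with pos 4 ('g'): MISMATCH
  Compare pos 1 ('j') with pos 3 ('l'): MISMATCH
Result: not a palindrome

0


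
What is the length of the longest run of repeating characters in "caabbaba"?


Input: "caabbaba"
Scanning for longest run:
  Position 1 ('a'): new char, reset run to 1
  Position 2 ('a'): continues run of 'a', length=2
  Position 3 ('b'): new char, reset run to 1
  Position 4 ('b'): continues run of 'b', length=2
  Position 5 ('a'): new char, reset run to 1
  Position 6 ('b'): new char, reset run to 1
  Position 7 ('a'): new char, reset run to 1
Longest run: 'a' with length 2

2


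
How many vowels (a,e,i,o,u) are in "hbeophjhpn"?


Input: hbeophjhpn
Checking each character:
  'h' at position 0: consonant
  'b' at position 1: consonant
  'e' at position 2: vowel (running total: 1)
  'o' at position 3: vowel (running total: 2)
  'p' at position 4: consonant
  'h' at position 5: consonant
  'j' at position 6: consonant
  'h' at position 7: consonant
  'p' at position 8: consonant
  'n' at position 9: consonant
Total vowels: 2

2


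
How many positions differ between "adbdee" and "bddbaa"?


Comparing "adbdee" and "bddbaa" position by position:
  Position 0: 'a' vs 'b' => DIFFER
  Position 1: 'd' vs 'd' => same
  Position 2: 'b' vs 'd' => DIFFER
  Position 3: 'd' vs 'b' => DIFFER
  Position 4: 'e' vs 'a' => DIFFER
  Position 5: 'e' vs 'a' => DIFFER
Positions that differ: 5

5


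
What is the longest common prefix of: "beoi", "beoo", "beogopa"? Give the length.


Words: beoi, beoo, beogopa
  Position 0: all 'b' => match
  Position 1: all 'e' => match
  Position 2: all 'o' => match
  Position 3: ('i', 'o', 'g') => mismatch, stop
LCP = "beo" (length 3)

3


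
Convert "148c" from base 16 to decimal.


Input: "148c" in base 16
Positional expansion:
  Digit '1' (value 1) x 16^3 = 4096
  Digit '4' (value 4) x 16^2 = 1024
  Digit '8' (value 8) x 16^1 = 128
  Digit 'c' (value 12) x 16^0 = 12
Sum = 5260

5260


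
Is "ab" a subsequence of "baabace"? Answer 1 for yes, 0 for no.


Check if "ab" is a subsequence of "baabace"
Greedy scan:
  Position 0 ('b'): no match needed
  Position 1 ('a'): matches sub[0] = 'a'
  Position 2 ('a'): no match needed
  Position 3 ('b'): matches sub[1] = 'b'
  Position 4 ('a'): no match needed
  Position 5 ('c'): no match needed
  Position 6 ('e'): no match needed
All 2 characters matched => is a subsequence

1


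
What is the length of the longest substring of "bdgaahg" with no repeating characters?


Input: "bdgaahg"
Sliding window (track last position of each char):
  Position 0 ('b'): window [0,0] length 1 -- new best
  Position 1 ('d'): window [0,1] length 2 -- new best
  Position 2 ('g'): window [0,2] length 3 -- new best
  Position 3 ('a'): window [0,3] length 4 -- new best
  Position 4 ('a'): repeat (last at 3), move window start to 4
  Position 4 ('a'): window [4,4] length 1
  Position 5 ('h'): window [4,5] length 2
  Position 6 ('g'): window [4,6] length 3
Longest substring with no repeats: "bdga" with length 4

4


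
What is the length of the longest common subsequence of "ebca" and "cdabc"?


LCS of "ebca" and "cdabc"
DP table:
           c    d    a    b    c
      0    0    0    0    0    0
  e   0    0    0    0    0    0
  b   0    0    0    0    1    1
  c   0    1    1    1    1    2
  a   0    1    1    2    2    2
LCS length = dp[4][5] = 2

2


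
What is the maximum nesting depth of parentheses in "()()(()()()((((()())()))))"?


Input: "()()(()()()((((()())()))))"
Tracking depth:
  Position 0 '(': depth becomes 1
  Position 1 ')': depth becomes 0
  Position 2 '(': depth becomes 1
  Position 3 ')': depth becomes 0
  Position 4 '(': depth becomes 1
  Position 5 '(': depth becomes 2
  Position 6 ')': depth becomes 1
  Position 7 '(': depth becomes 2
  Position 8 ')': depth becomes 1
  Position 9 '(': depth becomes 2
  Position 10 ')': depth becomes 1
  Position 11 '(': depth becomes 2
  Position 12 '(': depth becomes 3
  Position 13 '(': depth becomes 4
  Position 14 '(': depth becomes 5
  Position 15 '(': depth becomes 6
  Position 16 ')': depth becomes 5
  Position 17 '(': depth becomes 6
  Position 18 ')': depth becomes 5
  Position 19 ')': depth becomes 4
  Position 20 '(': depth becomes 5
  Position 21 ')': depth becomes 4
  Position 22 ')': depth becomes 3
  Position 23 ')': depth becomes 2
  Position 24 ')': depth becomes 1
  Position 25 ')': depth becomes 0
Maximum depth reached: 6

6


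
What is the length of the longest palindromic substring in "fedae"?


Input: "fedae"
Checking substrings for palindromes:
  No multi-char palindromic substrings found
Longest palindromic substring: "f" with length 1

1


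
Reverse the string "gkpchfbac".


Input: gkpchfbac
Reading characters right to left:
  Position 8: 'c'
  Position 7: 'a'
  Position 6: 'b'
  Position 5: 'f'
  Position 4: 'h'
  Position 3: 'c'
  Position 2: 'p'
  Position 1: 'k'
  Position 0: 'g'
Reversed: cabfhcpkg

cabfhcpkg


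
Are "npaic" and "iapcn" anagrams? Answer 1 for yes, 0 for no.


Strings: "npaic", "iapcn"
Sorted first:  acinp
Sorted second: acinp
Sorted forms match => anagrams

1


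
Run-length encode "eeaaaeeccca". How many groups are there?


Input: eeaaaeeccca
Scanning for consecutive runs:
  Group 1: 'e' x 2 (positions 0-1)
  Group 2: 'a' x 3 (positions 2-4)
  Group 3: 'e' x 2 (positions 5-6)
  Group 4: 'c' x 3 (positions 7-9)
  Group 5: 'a' x 1 (positions 10-10)
Total groups: 5

5


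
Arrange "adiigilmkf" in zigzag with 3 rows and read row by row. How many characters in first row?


Zigzag "adiigilmkf" into 3 rows:
Placing characters:
  'a' => row 0
  'd' => row 1
  'i' => row 2
  'i' => row 1
  'g' => row 0
  'i' => row 1
  'l' => row 2
  'm' => row 1
  'k' => row 0
  'f' => row 1
Rows:
  Row 0: "agk"
  Row 1: "diimf"
  Row 2: "il"
First row length: 3

3


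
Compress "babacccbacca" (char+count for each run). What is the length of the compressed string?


Input: babacccbacca
Runs:
  'b' x 1 => "b1"
  'a' x 1 => "a1"
  'b' x 1 => "b1"
  'a' x 1 => "a1"
  'c' x 3 => "c3"
  'b' x 1 => "b1"
  'a' x 1 => "a1"
  'c' x 2 => "c2"
  'a' x 1 => "a1"
Compressed: "b1a1b1a1c3b1a1c2a1"
Compressed length: 18

18


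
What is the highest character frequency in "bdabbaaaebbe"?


Input: bdabbaaaebbe
Character counts:
  'a': 4
  'b': 5
  'd': 1
  'e': 2
Maximum frequency: 5

5


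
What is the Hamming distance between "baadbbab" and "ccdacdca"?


Comparing "baadbbab" and "ccdacdca" position by position:
  Position 0: 'b' vs 'c' => differ
  Position 1: 'a' vs 'c' => differ
  Position 2: 'a' vs 'd' => differ
  Position 3: 'd' vs 'a' => differ
  Position 4: 'b' vs 'c' => differ
  Position 5: 'b' vs 'd' => differ
  Position 6: 'a' vs 'c' => differ
  Position 7: 'b' vs 'a' => differ
Total differences (Hamming distance): 8

8


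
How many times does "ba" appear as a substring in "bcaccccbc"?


Searching for "ba" in "bcaccccbc"
Scanning each position:
  Position 0: "bc" => no
  Position 1: "ca" => no
  Position 2: "ac" => no
  Position 3: "cc" => no
  Position 4: "cc" => no
  Position 5: "cc" => no
  Position 6: "cb" => no
  Position 7: "bc" => no
Total occurrences: 0

0


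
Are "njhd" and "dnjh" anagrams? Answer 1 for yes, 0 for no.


Strings: "njhd", "dnjh"
Sorted first:  dhjn
Sorted second: dhjn
Sorted forms match => anagrams

1


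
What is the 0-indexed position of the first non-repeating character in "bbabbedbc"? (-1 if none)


Input: bbabbedbc
Character frequencies:
  'a': 1
  'b': 5
  'c': 1
  'd': 1
  'e': 1
Scanning left to right for freq == 1:
  Position 0 ('b'): freq=5, skip
  Position 1 ('b'): freq=5, skip
  Position 2 ('a'): unique! => answer = 2

2


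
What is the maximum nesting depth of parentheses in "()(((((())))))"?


Input: "()(((((())))))"
Tracking depth:
  Position 0 '(': depth becomes 1
  Position 1 ')': depth becomes 0
  Position 2 '(': depth becomes 1
  Position 3 '(': depth becomes 2
  Position 4 '(': depth becomes 3
  Position 5 '(': depth becomes 4
  Position 6 '(': depth becomes 5
  Position 7 '(': depth becomes 6
  Position 8 ')': depth becomes 5
  Position 9 ')': depth becomes 4
  Position 10 ')': depth becomes 3
  Position 11 ')': depth becomes 2
  Position 12 ')': depth becomes 1
  Position 13 ')': depth becomes 0
Maximum depth reached: 6

6


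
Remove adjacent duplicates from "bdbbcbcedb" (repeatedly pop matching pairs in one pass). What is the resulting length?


Input: bdbbcbcedb
Stack-based adjacent duplicate removal:
  Read 'b': push. Stack: b
  Read 'd': push. Stack: bd
  Read 'b': push. Stack: bdb
  Read 'b': matches stack top 'b' => pop. Stack: bd
  Read 'c': push. Stack: bdc
  Read 'b': push. Stack: bdcb
  Read 'c': push. Stack: bdcbc
  Read 'e': push. Stack: bdcbce
  Read 'd': push. Stack: bdcbced
  Read 'b': push. Stack: bdcbcedb
Final stack: "bdcbcedb" (length 8)

8


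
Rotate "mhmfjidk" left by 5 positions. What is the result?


Input: "mhmfjidk", rotate left by 5
First 5 characters: "mhmfj"
Remaining characters: "idk"
Concatenate remaining + first: "idk" + "mhmfj" = "idkmhmfj"

idkmhmfj


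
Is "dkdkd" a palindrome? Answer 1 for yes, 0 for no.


Input: dkdkd
Reversed: dkdkd
  Compare pos 0 ('d') with pos 4 ('d'): match
  Compare pos 1 ('k') with pos 3 ('k'): match
Result: palindrome

1


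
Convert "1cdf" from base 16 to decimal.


Input: "1cdf" in base 16
Positional expansion:
  Digit '1' (value 1) x 16^3 = 4096
  Digit 'c' (value 12) x 16^2 = 3072
  Digit 'd' (value 13) x 16^1 = 208
  Digit 'f' (value 15) x 16^0 = 15
Sum = 7391

7391


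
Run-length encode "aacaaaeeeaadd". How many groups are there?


Input: aacaaaeeeaadd
Scanning for consecutive runs:
  Group 1: 'a' x 2 (positions 0-1)
  Group 2: 'c' x 1 (positions 2-2)
  Group 3: 'a' x 3 (positions 3-5)
  Group 4: 'e' x 3 (positions 6-8)
  Group 5: 'a' x 2 (positions 9-10)
  Group 6: 'd' x 2 (positions 11-12)
Total groups: 6

6


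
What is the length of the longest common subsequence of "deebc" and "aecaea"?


LCS of "deebc" and "aecaea"
DP table:
           a    e    c    a    e    a
      0    0    0    0    0    0    0
  d   0    0    0    0    0    0    0
  e   0    0    1    1    1    1    1
  e   0    0    1    1    1    2    2
  b   0    0    1    1    1    2    2
  c   0    0    1    2    2    2    2
LCS length = dp[5][6] = 2

2


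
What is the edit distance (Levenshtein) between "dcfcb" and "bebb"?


Computing edit distance: "dcfcb" -> "bebb"
DP table:
           b    e    b    b
      0    1    2    3    4
  d   1    1    2    3    4
  c   2    2    2    3    4
  f   3    3    3    3    4
  c   4    4    4    4    4
  b   5    4    5    4    4
Edit distance = dp[5][4] = 4

4


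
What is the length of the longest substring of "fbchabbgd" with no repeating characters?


Input: "fbchabbgd"
Sliding window (track last position of each char):
  Position 0 ('f'): window [0,0] length 1 -- new best
  Position 1 ('b'): window [0,1] length 2 -- new best
  Position 2 ('c'): window [0,2] length 3 -- new best
  Position 3 ('h'): window [0,3] length 4 -- new best
  Position 4 ('a'): window [0,4] length 5 -- new best
  Position 5 ('b'): repeat (last at 1), move window start to 2
  Position 5 ('b'): window [2,5] length 4
  Position 6 ('b'): repeat (last at 5), move window start to 6
  Position 6 ('b'): window [6,6] length 1
  Position 7 ('g'): window [6,7] length 2
  Position 8 ('d'): window [6,8] length 3
Longest substring with no repeats: "fbcha" with length 5

5


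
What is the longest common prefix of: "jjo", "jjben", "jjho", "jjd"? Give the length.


Words: jjo, jjben, jjho, jjd
  Position 0: all 'j' => match
  Position 1: all 'j' => match
  Position 2: ('o', 'b', 'h', 'd') => mismatch, stop
LCP = "jj" (length 2)

2


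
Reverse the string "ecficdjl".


Input: ecficdjl
Reading characters right to left:
  Position 7: 'l'
  Position 6: 'j'
  Position 5: 'd'
  Position 4: 'c'
  Position 3: 'i'
  Position 2: 'f'
  Position 1: 'c'
  Position 0: 'e'
Reversed: ljdcifce

ljdcifce


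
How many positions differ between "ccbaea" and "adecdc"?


Comparing "ccbaea" and "adecdc" position by position:
  Position 0: 'c' vs 'a' => DIFFER
  Position 1: 'c' vs 'd' => DIFFER
  Position 2: 'b' vs 'e' => DIFFER
  Position 3: 'a' vs 'c' => DIFFER
  Position 4: 'e' vs 'd' => DIFFER
  Position 5: 'a' vs 'c' => DIFFER
Positions that differ: 6

6


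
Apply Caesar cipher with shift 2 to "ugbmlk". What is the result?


Caesar cipher: shift "ugbmlk" by 2
  'u' (pos 20) + 2 = pos 22 = 'w'
  'g' (pos 6) + 2 = pos 8 = 'i'
  'b' (pos 1) + 2 = pos 3 = 'd'
  'm' (pos 12) + 2 = pos 14 = 'o'
  'l' (pos 11) + 2 = pos 13 = 'n'
  'k' (pos 10) + 2 = pos 12 = 'm'
Result: widonm

widonm


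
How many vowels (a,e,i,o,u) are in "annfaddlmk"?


Input: annfaddlmk
Checking each character:
  'a' at position 0: vowel (running total: 1)
  'n' at position 1: consonant
  'n' at position 2: consonant
  'f' at position 3: consonant
  'a' at position 4: vowel (running total: 2)
  'd' at position 5: consonant
  'd' at position 6: consonant
  'l' at position 7: consonant
  'm' at position 8: consonant
  'k' at position 9: consonant
Total vowels: 2

2


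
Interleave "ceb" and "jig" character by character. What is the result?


Interleaving "ceb" and "jig":
  Position 0: 'c' from first, 'j' from second => "cj"
  Position 1: 'e' from first, 'i' from second => "ei"
  Position 2: 'b' from first, 'g' from second => "bg"
Result: cjeibg

cjeibg


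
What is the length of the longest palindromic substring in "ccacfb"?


Input: "ccacfb"
Checking substrings for palindromes:
  [1:4] "cac" (len 3) => palindrome
  [0:2] "cc" (len 2) => palindrome
Longest palindromic substring: "cac" with length 3

3


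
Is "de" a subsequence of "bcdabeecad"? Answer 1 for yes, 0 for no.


Check if "de" is a subsequence of "bcdabeecad"
Greedy scan:
  Position 0 ('b'): no match needed
  Position 1 ('c'): no match needed
  Position 2 ('d'): matches sub[0] = 'd'
  Position 3 ('a'): no match needed
  Position 4 ('b'): no match needed
  Position 5 ('e'): matches sub[1] = 'e'
  Position 6 ('e'): no match needed
  Position 7 ('c'): no match needed
  Position 8 ('a'): no match needed
  Position 9 ('d'): no match needed
All 2 characters matched => is a subsequence

1


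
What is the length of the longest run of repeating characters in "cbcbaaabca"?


Input: "cbcbaaabca"
Scanning for longest run:
  Position 1 ('b'): new char, reset run to 1
  Position 2 ('c'): new char, reset run to 1
  Position 3 ('b'): new char, reset run to 1
  Position 4 ('a'): new char, reset run to 1
  Position 5 ('a'): continues run of 'a', length=2
  Position 6 ('a'): continues run of 'a', length=3
  Position 7 ('b'): new char, reset run to 1
  Position 8 ('c'): new char, reset run to 1
  Position 9 ('a'): new char, reset run to 1
Longest run: 'a' with length 3

3


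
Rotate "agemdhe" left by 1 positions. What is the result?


Input: "agemdhe", rotate left by 1
First 1 characters: "a"
Remaining characters: "gemdhe"
Concatenate remaining + first: "gemdhe" + "a" = "gemdhea"

gemdhea


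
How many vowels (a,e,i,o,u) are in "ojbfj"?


Input: ojbfj
Checking each character:
  'o' at position 0: vowel (running total: 1)
  'j' at position 1: consonant
  'b' at position 2: consonant
  'f' at position 3: consonant
  'j' at position 4: consonant
Total vowels: 1

1


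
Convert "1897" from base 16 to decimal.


Input: "1897" in base 16
Positional expansion:
  Digit '1' (value 1) x 16^3 = 4096
  Digit '8' (value 8) x 16^2 = 2048
  Digit '9' (value 9) x 16^1 = 144
  Digit '7' (value 7) x 16^0 = 7
Sum = 6295

6295


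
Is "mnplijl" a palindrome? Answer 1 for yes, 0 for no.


Input: mnplijl
Reversed: ljilpnm
  Compare pos 0 ('m') with pos 6 ('l'): MISMATCH
  Compare pos 1 ('n') with pos 5 ('j'): MISMATCH
  Compare pos 2 ('p') with pos 4 ('i'): MISMATCH
Result: not a palindrome

0


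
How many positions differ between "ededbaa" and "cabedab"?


Comparing "ededbaa" and "cabedab" position by position:
  Position 0: 'e' vs 'c' => DIFFER
  Position 1: 'd' vs 'a' => DIFFER
  Position 2: 'e' vs 'b' => DIFFER
  Position 3: 'd' vs 'e' => DIFFER
  Position 4: 'b' vs 'd' => DIFFER
  Position 5: 'a' vs 'a' => same
  Position 6: 'a' vs 'b' => DIFFER
Positions that differ: 6

6


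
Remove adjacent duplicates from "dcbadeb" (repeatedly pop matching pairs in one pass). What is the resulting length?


Input: dcbadeb
Stack-based adjacent duplicate removal:
  Read 'd': push. Stack: d
  Read 'c': push. Stack: dc
  Read 'b': push. Stack: dcb
  Read 'a': push. Stack: dcba
  Read 'd': push. Stack: dcbad
  Read 'e': push. Stack: dcbade
  Read 'b': push. Stack: dcbadeb
Final stack: "dcbadeb" (length 7)

7


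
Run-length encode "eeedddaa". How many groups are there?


Input: eeedddaa
Scanning for consecutive runs:
  Group 1: 'e' x 3 (positions 0-2)
  Group 2: 'd' x 3 (positions 3-5)
  Group 3: 'a' x 2 (positions 6-7)
Total groups: 3

3


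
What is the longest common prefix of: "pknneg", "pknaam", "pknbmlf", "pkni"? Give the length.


Words: pknneg, pknaam, pknbmlf, pkni
  Position 0: all 'p' => match
  Position 1: all 'k' => match
  Position 2: all 'n' => match
  Position 3: ('n', 'a', 'b', 'i') => mismatch, stop
LCP = "pkn" (length 3)

3


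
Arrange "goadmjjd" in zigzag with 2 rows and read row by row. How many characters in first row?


Zigzag "goadmjjd" into 2 rows:
Placing characters:
  'g' => row 0
  'o' => row 1
  'a' => row 0
  'd' => row 1
  'm' => row 0
  'j' => row 1
  'j' => row 0
  'd' => row 1
Rows:
  Row 0: "gamj"
  Row 1: "odjd"
First row length: 4

4


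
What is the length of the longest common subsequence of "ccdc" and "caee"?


LCS of "ccdc" and "caee"
DP table:
           c    a    e    e
      0    0    0    0    0
  c   0    1    1    1    1
  c   0    1    1    1    1
  d   0    1    1    1    1
  c   0    1    1    1    1
LCS length = dp[4][4] = 1

1


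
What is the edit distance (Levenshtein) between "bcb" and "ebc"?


Computing edit distance: "bcb" -> "ebc"
DP table:
           e    b    c
      0    1    2    3
  b   1    1    1    2
  c   2    2    2    1
  b   3    3    2    2
Edit distance = dp[3][3] = 2

2


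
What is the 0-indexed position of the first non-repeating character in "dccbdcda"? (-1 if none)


Input: dccbdcda
Character frequencies:
  'a': 1
  'b': 1
  'c': 3
  'd': 3
Scanning left to right for freq == 1:
  Position 0 ('d'): freq=3, skip
  Position 1 ('c'): freq=3, skip
  Position 2 ('c'): freq=3, skip
  Position 3 ('b'): unique! => answer = 3

3


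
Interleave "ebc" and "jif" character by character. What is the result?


Interleaving "ebc" and "jif":
  Position 0: 'e' from first, 'j' from second => "ej"
  Position 1: 'b' from first, 'i' from second => "bi"
  Position 2: 'c' from first, 'f' from second => "cf"
Result: ejbicf

ejbicf


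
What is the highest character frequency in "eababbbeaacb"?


Input: eababbbeaacb
Character counts:
  'a': 4
  'b': 5
  'c': 1
  'e': 2
Maximum frequency: 5

5


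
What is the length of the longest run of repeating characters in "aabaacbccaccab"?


Input: "aabaacbccaccab"
Scanning for longest run:
  Position 1 ('a'): continues run of 'a', length=2
  Position 2 ('b'): new char, reset run to 1
  Position 3 ('a'): new char, reset run to 1
  Position 4 ('a'): continues run of 'a', length=2
  Position 5 ('c'): new char, reset run to 1
  Position 6 ('b'): new char, reset run to 1
  Position 7 ('c'): new char, reset run to 1
  Position 8 ('c'): continues run of 'c', length=2
  Position 9 ('a'): new char, reset run to 1
  Position 10 ('c'): new char, reset run to 1
  Position 11 ('c'): continues run of 'c', length=2
  Position 12 ('a'): new char, reset run to 1
  Position 13 ('b'): new char, reset run to 1
Longest run: 'a' with length 2

2


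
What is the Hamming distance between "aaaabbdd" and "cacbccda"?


Comparing "aaaabbdd" and "cacbccda" position by position:
  Position 0: 'a' vs 'c' => differ
  Position 1: 'a' vs 'a' => same
  Position 2: 'a' vs 'c' => differ
  Position 3: 'a' vs 'b' => differ
  Position 4: 'b' vs 'c' => differ
  Position 5: 'b' vs 'c' => differ
  Position 6: 'd' vs 'd' => same
  Position 7: 'd' vs 'a' => differ
Total differences (Hamming distance): 6

6


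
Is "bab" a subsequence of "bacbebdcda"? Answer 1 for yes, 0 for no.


Check if "bab" is a subsequence of "bacbebdcda"
Greedy scan:
  Position 0 ('b'): matches sub[0] = 'b'
  Position 1 ('a'): matches sub[1] = 'a'
  Position 2 ('c'): no match needed
  Position 3 ('b'): matches sub[2] = 'b'
  Position 4 ('e'): no match needed
  Position 5 ('b'): no match needed
  Position 6 ('d'): no match needed
  Position 7 ('c'): no match needed
  Position 8 ('d'): no match needed
  Position 9 ('a'): no match needed
All 3 characters matched => is a subsequence

1


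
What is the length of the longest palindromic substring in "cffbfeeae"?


Input: "cffbfeeae"
Checking substrings for palindromes:
  [2:5] "fbf" (len 3) => palindrome
  [6:9] "eae" (len 3) => palindrome
  [1:3] "ff" (len 2) => palindrome
  [5:7] "ee" (len 2) => palindrome
Longest palindromic substring: "fbf" with length 3

3


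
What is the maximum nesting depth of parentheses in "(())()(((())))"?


Input: "(())()(((())))"
Tracking depth:
  Position 0 '(': depth becomes 1
  Position 1 '(': depth becomes 2
  Position 2 ')': depth becomes 1
  Position 3 ')': depth becomes 0
  Position 4 '(': depth becomes 1
  Position 5 ')': depth becomes 0
  Position 6 '(': depth becomes 1
  Position 7 '(': depth becomes 2
  Position 8 '(': depth becomes 3
  Position 9 '(': depth becomes 4
  Position 10 ')': depth becomes 3
  Position 11 ')': depth becomes 2
  Position 12 ')': depth becomes 1
  Position 13 ')': depth becomes 0
Maximum depth reached: 4

4


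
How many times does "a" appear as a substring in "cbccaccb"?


Searching for "a" in "cbccaccb"
Scanning each position:
  Position 0: "c" => no
  Position 1: "b" => no
  Position 2: "c" => no
  Position 3: "c" => no
  Position 4: "a" => MATCH
  Position 5: "c" => no
  Position 6: "c" => no
  Position 7: "b" => no
Total occurrences: 1

1


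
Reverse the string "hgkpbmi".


Input: hgkpbmi
Reading characters right to left:
  Position 6: 'i'
  Position 5: 'm'
  Position 4: 'b'
  Position 3: 'p'
  Position 2: 'k'
  Position 1: 'g'
  Position 0: 'h'
Reversed: imbpkgh

imbpkgh


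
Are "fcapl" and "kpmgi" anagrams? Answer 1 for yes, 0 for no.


Strings: "fcapl", "kpmgi"
Sorted first:  acflp
Sorted second: gikmp
Differ at position 0: 'a' vs 'g' => not anagrams

0


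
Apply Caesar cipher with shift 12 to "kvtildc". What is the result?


Caesar cipher: shift "kvtildc" by 12
  'k' (pos 10) + 12 = pos 22 = 'w'
  'v' (pos 21) + 12 = pos 7 = 'h'
  't' (pos 19) + 12 = pos 5 = 'f'
  'i' (pos 8) + 12 = pos 20 = 'u'
  'l' (pos 11) + 12 = pos 23 = 'x'
  'd' (pos 3) + 12 = pos 15 = 'p'
  'c' (pos 2) + 12 = pos 14 = 'o'
Result: whfuxpo

whfuxpo


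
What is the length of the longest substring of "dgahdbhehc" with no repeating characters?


Input: "dgahdbhehc"
Sliding window (track last position of each char):
  Position 0 ('d'): window [0,0] length 1 -- new best
  Position 1 ('g'): window [0,1] length 2 -- new best
  Position 2 ('a'): window [0,2] length 3 -- new best
  Position 3 ('h'): window [0,3] length 4 -- new best
  Position 4 ('d'): repeat (last at 0), move window start to 1
  Position 4 ('d'): window [1,4] length 4
  Position 5 ('b'): window [1,5] length 5 -- new best
  Position 6 ('h'): repeat (last at 3), move window start to 4
  Position 6 ('h'): window [4,6] length 3
  Position 7 ('e'): window [4,7] length 4
  Position 8 ('h'): repeat (last at 6), move window start to 7
  Position 8 ('h'): window [7,8] length 2
  Position 9 ('c'): window [7,9] length 3
Longest substring with no repeats: "gahdb" with length 5

5


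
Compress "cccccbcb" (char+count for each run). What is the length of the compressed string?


Input: cccccbcb
Runs:
  'c' x 5 => "c5"
  'b' x 1 => "b1"
  'c' x 1 => "c1"
  'b' x 1 => "b1"
Compressed: "c5b1c1b1"
Compressed length: 8

8


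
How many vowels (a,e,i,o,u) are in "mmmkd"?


Input: mmmkd
Checking each character:
  'm' at position 0: consonant
  'm' at position 1: consonant
  'm' at position 2: consonant
  'k' at position 3: consonant
  'd' at position 4: consonant
Total vowels: 0

0


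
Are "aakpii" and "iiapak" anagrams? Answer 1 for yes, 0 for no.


Strings: "aakpii", "iiapak"
Sorted first:  aaiikp
Sorted second: aaiikp
Sorted forms match => anagrams

1


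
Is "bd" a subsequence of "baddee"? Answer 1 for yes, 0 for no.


Check if "bd" is a subsequence of "baddee"
Greedy scan:
  Position 0 ('b'): matches sub[0] = 'b'
  Position 1 ('a'): no match needed
  Position 2 ('d'): matches sub[1] = 'd'
  Position 3 ('d'): no match needed
  Position 4 ('e'): no match needed
  Position 5 ('e'): no match needed
All 2 characters matched => is a subsequence

1


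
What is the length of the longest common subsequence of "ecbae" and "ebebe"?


LCS of "ecbae" and "ebebe"
DP table:
           e    b    e    b    e
      0    0    0    0    0    0
  e   0    1    1    1    1    1
  c   0    1    1    1    1    1
  b   0    1    2    2    2    2
  a   0    1    2    2    2    2
  e   0    1    2    3    3    3
LCS length = dp[5][5] = 3

3


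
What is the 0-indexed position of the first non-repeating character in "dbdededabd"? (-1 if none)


Input: dbdededabd
Character frequencies:
  'a': 1
  'b': 2
  'd': 5
  'e': 2
Scanning left to right for freq == 1:
  Position 0 ('d'): freq=5, skip
  Position 1 ('b'): freq=2, skip
  Position 2 ('d'): freq=5, skip
  Position 3 ('e'): freq=2, skip
  Position 4 ('d'): freq=5, skip
  Position 5 ('e'): freq=2, skip
  Position 6 ('d'): freq=5, skip
  Position 7 ('a'): unique! => answer = 7

7


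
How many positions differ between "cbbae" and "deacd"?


Comparing "cbbae" and "deacd" position by position:
  Position 0: 'c' vs 'd' => DIFFER
  Position 1: 'b' vs 'e' => DIFFER
  Position 2: 'b' vs 'a' => DIFFER
  Position 3: 'a' vs 'c' => DIFFER
  Position 4: 'e' vs 'd' => DIFFER
Positions that differ: 5

5


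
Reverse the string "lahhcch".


Input: lahhcch
Reading characters right to left:
  Position 6: 'h'
  Position 5: 'c'
  Position 4: 'c'
  Position 3: 'h'
  Position 2: 'h'
  Position 1: 'a'
  Position 0: 'l'
Reversed: hcchhal

hcchhal


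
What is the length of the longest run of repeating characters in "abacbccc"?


Input: "abacbccc"
Scanning for longest run:
  Position 1 ('b'): new char, reset run to 1
  Position 2 ('a'): new char, reset run to 1
  Position 3 ('c'): new char, reset run to 1
  Position 4 ('b'): new char, reset run to 1
  Position 5 ('c'): new char, reset run to 1
  Position 6 ('c'): continues run of 'c', length=2
  Position 7 ('c'): continues run of 'c', length=3
Longest run: 'c' with length 3

3


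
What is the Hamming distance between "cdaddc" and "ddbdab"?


Comparing "cdaddc" and "ddbdab" position by position:
  Position 0: 'c' vs 'd' => differ
  Position 1: 'd' vs 'd' => same
  Position 2: 'a' vs 'b' => differ
  Position 3: 'd' vs 'd' => same
  Position 4: 'd' vs 'a' => differ
  Position 5: 'c' vs 'b' => differ
Total differences (Hamming distance): 4

4


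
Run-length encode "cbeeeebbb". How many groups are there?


Input: cbeeeebbb
Scanning for consecutive runs:
  Group 1: 'c' x 1 (positions 0-0)
  Group 2: 'b' x 1 (positions 1-1)
  Group 3: 'e' x 4 (positions 2-5)
  Group 4: 'b' x 3 (positions 6-8)
Total groups: 4

4


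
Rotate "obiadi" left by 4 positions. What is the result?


Input: "obiadi", rotate left by 4
First 4 characters: "obia"
Remaining characters: "di"
Concatenate remaining + first: "di" + "obia" = "diobia"

diobia


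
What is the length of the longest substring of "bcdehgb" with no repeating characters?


Input: "bcdehgb"
Sliding window (track last position of each char):
  Position 0 ('b'): window [0,0] length 1 -- new best
  Position 1 ('c'): window [0,1] length 2 -- new best
  Position 2 ('d'): window [0,2] length 3 -- new best
  Position 3 ('e'): window [0,3] length 4 -- new best
  Position 4 ('h'): window [0,4] length 5 -- new best
  Position 5 ('g'): window [0,5] length 6 -- new best
  Position 6 ('b'): repeat (last at 0), move window start to 1
  Position 6 ('b'): window [1,6] length 6
Longest substring with no repeats: "bcdehg" with length 6

6


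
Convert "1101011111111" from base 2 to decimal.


Input: "1101011111111" in base 2
Positional expansion:
  Digit '1' (value 1) x 2^12 = 4096
  Digit '1' (value 1) x 2^11 = 2048
  Digit '0' (value 0) x 2^10 = 0
  Digit '1' (value 1) x 2^9 = 512
  Digit '0' (value 0) x 2^8 = 0
  Digit '1' (value 1) x 2^7 = 128
  Digit '1' (value 1) x 2^6 = 64
  Digit '1' (value 1) x 2^5 = 32
  Digit '1' (value 1) x 2^4 = 16
  Digit '1' (value 1) x 2^3 = 8
  Digit '1' (value 1) x 2^2 = 4
  Digit '1' (value 1) x 2^1 = 2
  Digit '1' (value 1) x 2^0 = 1
Sum = 6911

6911


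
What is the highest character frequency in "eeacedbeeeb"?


Input: eeacedbeeeb
Character counts:
  'a': 1
  'b': 2
  'c': 1
  'd': 1
  'e': 6
Maximum frequency: 6

6


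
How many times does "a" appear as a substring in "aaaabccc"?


Searching for "a" in "aaaabccc"
Scanning each position:
  Position 0: "a" => MATCH
  Position 1: "a" => MATCH
  Position 2: "a" => MATCH
  Position 3: "a" => MATCH
  Position 4: "b" => no
  Position 5: "c" => no
  Position 6: "c" => no
  Position 7: "c" => no
Total occurrences: 4

4


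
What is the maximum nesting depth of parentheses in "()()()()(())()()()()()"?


Input: "()()()()(())()()()()()"
Tracking depth:
  Position 0 '(': depth becomes 1
  Position 1 ')': depth becomes 0
  Position 2 '(': depth becomes 1
  Position 3 ')': depth becomes 0
  Position 4 '(': depth becomes 1
  Position 5 ')': depth becomes 0
  Position 6 '(': depth becomes 1
  Position 7 ')': depth becomes 0
  Position 8 '(': depth becomes 1
  Position 9 '(': depth becomes 2
  Position 10 ')': depth becomes 1
  Position 11 ')': depth becomes 0
  Position 12 '(': depth becomes 1
  Position 13 ')': depth becomes 0
  Position 14 '(': depth becomes 1
  Position 15 ')': depth becomes 0
  Position 16 '(': depth becomes 1
  Position 17 ')': depth becomes 0
  Position 18 '(': depth becomes 1
  Position 19 ')': depth becomes 0
  Position 20 '(': depth becomes 1
  Position 21 ')': depth becomes 0
Maximum depth reached: 2

2


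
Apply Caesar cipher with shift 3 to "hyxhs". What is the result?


Caesar cipher: shift "hyxhs" by 3
  'h' (pos 7) + 3 = pos 10 = 'k'
  'y' (pos 24) + 3 = pos 1 = 'b'
  'x' (pos 23) + 3 = pos 0 = 'a'
  'h' (pos 7) + 3 = pos 10 = 'k'
  's' (pos 18) + 3 = pos 21 = 'v'
Result: kbakv

kbakv


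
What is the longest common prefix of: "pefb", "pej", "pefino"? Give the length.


Words: pefb, pej, pefino
  Position 0: all 'p' => match
  Position 1: all 'e' => match
  Position 2: ('f', 'j', 'f') => mismatch, stop
LCP = "pe" (length 2)

2


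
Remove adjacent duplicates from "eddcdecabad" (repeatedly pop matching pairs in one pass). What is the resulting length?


Input: eddcdecabad
Stack-based adjacent duplicate removal:
  Read 'e': push. Stack: e
  Read 'd': push. Stack: ed
  Read 'd': matches stack top 'd' => pop. Stack: e
  Read 'c': push. Stack: ec
  Read 'd': push. Stack: ecd
  Read 'e': push. Stack: ecde
  Read 'c': push. Stack: ecdec
  Read 'a': push. Stack: ecdeca
  Read 'b': push. Stack: ecdecab
  Read 'a': push. Stack: ecdecaba
  Read 'd': push. Stack: ecdecabad
Final stack: "ecdecabad" (length 9)

9


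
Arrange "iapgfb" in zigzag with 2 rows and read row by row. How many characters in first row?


Zigzag "iapgfb" into 2 rows:
Placing characters:
  'i' => row 0
  'a' => row 1
  'p' => row 0
  'g' => row 1
  'f' => row 0
  'b' => row 1
Rows:
  Row 0: "ipf"
  Row 1: "agb"
First row length: 3

3


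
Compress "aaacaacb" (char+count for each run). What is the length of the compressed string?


Input: aaacaacb
Runs:
  'a' x 3 => "a3"
  'c' x 1 => "c1"
  'a' x 2 => "a2"
  'c' x 1 => "c1"
  'b' x 1 => "b1"
Compressed: "a3c1a2c1b1"
Compressed length: 10

10


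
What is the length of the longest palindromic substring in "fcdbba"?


Input: "fcdbba"
Checking substrings for palindromes:
  [3:5] "bb" (len 2) => palindrome
Longest palindromic substring: "bb" with length 2

2


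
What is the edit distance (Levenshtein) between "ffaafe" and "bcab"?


Computing edit distance: "ffaafe" -> "bcab"
DP table:
           b    c    a    b
      0    1    2    3    4
  f   1    1    2    3    4
  f   2    2    2    3    4
  a   3    3    3    2    3
  a   4    4    4    3    3
  f   5    5    5    4    4
  e   6    6    6    5    5
Edit distance = dp[6][4] = 5

5


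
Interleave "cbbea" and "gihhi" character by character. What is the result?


Interleaving "cbbea" and "gihhi":
  Position 0: 'c' from first, 'g' from second => "cg"
  Position 1: 'b' from first, 'i' from second => "bi"
  Position 2: 'b' from first, 'h' from second => "bh"
  Position 3: 'e' from first, 'h' from second => "eh"
  Position 4: 'a' from first, 'i' from second => "ai"
Result: cgbibhehai

cgbibhehai


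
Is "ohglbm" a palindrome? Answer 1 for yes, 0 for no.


Input: ohglbm
Reversed: mblgho
  Compare pos 0 ('o') with pos 5 ('m'): MISMATCH
  Compare pos 1 ('h') with pos 4 ('b'): MISMATCH
  Compare pos 2 ('g') with pos 3 ('l'): MISMATCH
Result: not a palindrome

0


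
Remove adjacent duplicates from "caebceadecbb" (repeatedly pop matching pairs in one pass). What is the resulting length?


Input: caebceadecbb
Stack-based adjacent duplicate removal:
  Read 'c': push. Stack: c
  Read 'a': push. Stack: ca
  Read 'e': push. Stack: cae
  Read 'b': push. Stack: caeb
  Read 'c': push. Stack: caebc
  Read 'e': push. Stack: caebce
  Read 'a': push. Stack: caebcea
  Read 'd': push. Stack: caebcead
  Read 'e': push. Stack: caebceade
  Read 'c': push. Stack: caebceadec
  Read 'b': push. Stack: caebceadecb
  Read 'b': matches stack top 'b' => pop. Stack: caebceadec
Final stack: "caebceadec" (length 10)

10


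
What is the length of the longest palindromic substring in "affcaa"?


Input: "affcaa"
Checking substrings for palindromes:
  [1:3] "ff" (len 2) => palindrome
  [4:6] "aa" (len 2) => palindrome
Longest palindromic substring: "ff" with length 2

2


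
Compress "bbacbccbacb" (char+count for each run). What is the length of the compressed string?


Input: bbacbccbacb
Runs:
  'b' x 2 => "b2"
  'a' x 1 => "a1"
  'c' x 1 => "c1"
  'b' x 1 => "b1"
  'c' x 2 => "c2"
  'b' x 1 => "b1"
  'a' x 1 => "a1"
  'c' x 1 => "c1"
  'b' x 1 => "b1"
Compressed: "b2a1c1b1c2b1a1c1b1"
Compressed length: 18

18


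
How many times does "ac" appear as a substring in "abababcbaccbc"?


Searching for "ac" in "abababcbaccbc"
Scanning each position:
  Position 0: "ab" => no
  Position 1: "ba" => no
  Position 2: "ab" => no
  Position 3: "ba" => no
  Position 4: "ab" => no
  Position 5: "bc" => no
  Position 6: "cb" => no
  Position 7: "ba" => no
  Position 8: "ac" => MATCH
  Position 9: "cc" => no
  Position 10: "cb" => no
  Position 11: "bc" => no
Total occurrences: 1

1


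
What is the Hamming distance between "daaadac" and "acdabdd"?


Comparing "daaadac" and "acdabdd" position by position:
  Position 0: 'd' vs 'a' => differ
  Position 1: 'a' vs 'c' => differ
  Position 2: 'a' vs 'd' => differ
  Position 3: 'a' vs 'a' => same
  Position 4: 'd' vs 'b' => differ
  Position 5: 'a' vs 'd' => differ
  Position 6: 'c' vs 'd' => differ
Total differences (Hamming distance): 6

6


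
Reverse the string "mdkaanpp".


Input: mdkaanpp
Reading characters right to left:
  Position 7: 'p'
  Position 6: 'p'
  Position 5: 'n'
  Position 4: 'a'
  Position 3: 'a'
  Position 2: 'k'
  Position 1: 'd'
  Position 0: 'm'
Reversed: ppnaakdm

ppnaakdm


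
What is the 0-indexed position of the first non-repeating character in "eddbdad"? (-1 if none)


Input: eddbdad
Character frequencies:
  'a': 1
  'b': 1
  'd': 4
  'e': 1
Scanning left to right for freq == 1:
  Position 0 ('e'): unique! => answer = 0

0


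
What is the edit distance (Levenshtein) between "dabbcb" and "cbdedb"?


Computing edit distance: "dabbcb" -> "cbdedb"
DP table:
           c    b    d    e    d    b
      0    1    2    3    4    5    6
  d   1    1    2    2    3    4    5
  a   2    2    2    3    3    4    5
  b   3    3    2    3    4    4    4
  b   4    4    3    3    4    5    4
  c   5    4    4    4    4    5    5
  b   6    5    4    5    5    5    5
Edit distance = dp[6][6] = 5

5


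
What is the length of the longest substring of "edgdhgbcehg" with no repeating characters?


Input: "edgdhgbcehg"
Sliding window (track last position of each char):
  Position 0 ('e'): window [0,0] length 1 -- new best
  Position 1 ('d'): window [0,1] length 2 -- new best
  Position 2 ('g'): window [0,2] length 3 -- new best
  Position 3 ('d'): repeat (last at 1), move window start to 2
  Position 3 ('d'): window [2,3] length 2
  Position 4 ('h'): window [2,4] length 3
  Position 5 ('g'): repeat (last at 2), move window start to 3
  Position 5 ('g'): window [3,5] length 3
  Position 6 ('b'): window [3,6] length 4 -- new best
  Position 7 ('c'): window [3,7] length 5 -- new best
  Position 8 ('e'): window [3,8] length 6 -- new best
  Position 9 ('h'): repeat (last at 4), move window start to 5
  Position 9 ('h'): window [5,9] length 5
  Position 10 ('g'): repeat (last at 5), move window start to 6
  Position 10 ('g'): window [6,10] length 5
Longest substring with no repeats: "dhgbce" with length 6

6


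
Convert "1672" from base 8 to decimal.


Input: "1672" in base 8
Positional expansion:
  Digit '1' (value 1) x 8^3 = 512
  Digit '6' (value 6) x 8^2 = 384
  Digit '7' (value 7) x 8^1 = 56
  Digit '2' (value 2) x 8^0 = 2
Sum = 954

954


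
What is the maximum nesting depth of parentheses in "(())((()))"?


Input: "(())((()))"
Tracking depth:
  Position 0 '(': depth becomes 1
  Position 1 '(': depth becomes 2
  Position 2 ')': depth becomes 1
  Position 3 ')': depth becomes 0
  Position 4 '(': depth becomes 1
  Position 5 '(': depth becomes 2
  Position 6 '(': depth becomes 3
  Position 7 ')': depth becomes 2
  Position 8 ')': depth becomes 1
  Position 9 ')': depth becomes 0
Maximum depth reached: 3

3


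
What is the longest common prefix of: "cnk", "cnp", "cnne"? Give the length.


Words: cnk, cnp, cnne
  Position 0: all 'c' => match
  Position 1: all 'n' => match
  Position 2: ('k', 'p', 'n') => mismatch, stop
LCP = "cn" (length 2)

2


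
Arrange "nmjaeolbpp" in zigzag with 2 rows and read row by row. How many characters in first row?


Zigzag "nmjaeolbpp" into 2 rows:
Placing characters:
  'n' => row 0
  'm' => row 1
  'j' => row 0
  'a' => row 1
  'e' => row 0
  'o' => row 1
  'l' => row 0
  'b' => row 1
  'p' => row 0
  'p' => row 1
Rows:
  Row 0: "njelp"
  Row 1: "maobp"
First row length: 5

5


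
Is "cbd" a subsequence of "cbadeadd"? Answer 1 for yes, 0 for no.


Check if "cbd" is a subsequence of "cbadeadd"
Greedy scan:
  Position 0 ('c'): matches sub[0] = 'c'
  Position 1 ('b'): matches sub[1] = 'b'
  Position 2 ('a'): no match needed
  Position 3 ('d'): matches sub[2] = 'd'
  Position 4 ('e'): no match needed
  Position 5 ('a'): no match needed
  Position 6 ('d'): no match needed
  Position 7 ('d'): no match needed
All 3 characters matched => is a subsequence

1


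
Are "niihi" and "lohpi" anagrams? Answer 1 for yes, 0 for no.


Strings: "niihi", "lohpi"
Sorted first:  hiiin
Sorted second: hilop
Differ at position 2: 'i' vs 'l' => not anagrams

0


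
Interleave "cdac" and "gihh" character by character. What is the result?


Interleaving "cdac" and "gihh":
  Position 0: 'c' from first, 'g' from second => "cg"
  Position 1: 'd' from first, 'i' from second => "di"
  Position 2: 'a' from first, 'h' from second => "ah"
  Position 3: 'c' from first, 'h' from second => "ch"
Result: cgdiahch

cgdiahch
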